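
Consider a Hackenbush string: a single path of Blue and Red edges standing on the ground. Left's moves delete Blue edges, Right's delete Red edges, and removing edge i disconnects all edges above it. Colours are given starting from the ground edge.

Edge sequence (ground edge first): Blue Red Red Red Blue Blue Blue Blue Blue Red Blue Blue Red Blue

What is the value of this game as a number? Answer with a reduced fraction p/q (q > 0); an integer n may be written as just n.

g(B) = { 0 | none } → 1
g(BR) = { 0 | 1 } → 1/2
g(BRR) = { 0 | 1/2 1 } → 1/4
g(BRRR) = { 0 | 1/4 1/2 1 } → 1/8
g(BRRRB) = { 0 1/8 | 1/4 1/2 1 } → 3/16
g(BRRRBB) = { 0 1/8 3/16 | 1/4 1/2 1 } → 7/32
g(BRRRBBB) = { 0 1/8 3/16 7/32 | 1/4 1/2 1 } → 15/64
g(BRRRBBBB) = { 0 1/8 3/16 7/32 15/64 | 1/4 1/2 1 } → 31/128
g(BRRRBBBBB) = { 0 1/8 3/16 7/32 15/64 31/128 | 1/4 1/2 1 } → 63/256
g(BRRRBBBBBR) = { 0 1/8 3/16 7/32 15/64 31/128 | 63/256 1/4 1/2 1 } → 125/512
g(BRRRBBBBBRB) = { 0 1/8 3/16 7/32 15/64 31/128 125/512 | 63/256 1/4 1/2 1 } → 251/1024
g(BRRRBBBBBRBB) = { 0 1/8 3/16 7/32 15/64 31/128 125/512 251/1024 | 63/256 1/4 1/2 1 } → 503/2048
g(BRRRBBBBBRBBR) = { 0 1/8 3/16 7/32 15/64 31/128 125/512 251/1024 | 503/2048 63/256 1/4 1/2 1 } → 1005/4096
g(BRRRBBBBBRBBRB) = { 0 1/8 3/16 7/32 15/64 31/128 125/512 251/1024 1005/4096 | 503/2048 63/256 1/4 1/2 1 } → 2011/8192

2011/8192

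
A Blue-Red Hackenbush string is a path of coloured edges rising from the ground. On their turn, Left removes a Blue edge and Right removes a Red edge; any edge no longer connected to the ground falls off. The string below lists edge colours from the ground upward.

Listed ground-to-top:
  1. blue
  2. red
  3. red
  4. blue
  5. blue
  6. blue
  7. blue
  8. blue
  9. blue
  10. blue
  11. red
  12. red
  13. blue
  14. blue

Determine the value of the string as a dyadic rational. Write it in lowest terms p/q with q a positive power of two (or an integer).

4071/8192

b: Left { 0 }, Right { — } -> simplest 1
br: Left { 0 }, Right { 1 } -> simplest 1/2
brr: Left { 0 }, Right { 1/2,1 } -> simplest 1/4
brrb: Left { 0,1/4 }, Right { 1/2,1 } -> simplest 3/8
brrbb: Left { 0,1/4,3/8 }, Right { 1/2,1 } -> simplest 7/16
brrbbb: Left { 0,1/4,3/8,7/16 }, Right { 1/2,1 } -> simplest 15/32
brrbbbb: Left { 0,1/4,3/8,7/16,15/32 }, Right { 1/2,1 } -> simplest 31/64
brrbbbbb: Left { 0,1/4,3/8,7/16,15/32,31/64 }, Right { 1/2,1 } -> simplest 63/128
brrbbbbbb: Left { 0,1/4,3/8,7/16,15/32,31/64,63/128 }, Right { 1/2,1 } -> simplest 127/256
brrbbbbbbb: Left { 0,1/4,3/8,7/16,15/32,31/64,63/128,127/256 }, Right { 1/2,1 } -> simplest 255/512
brrbbbbbbbr: Left { 0,1/4,3/8,7/16,15/32,31/64,63/128,127/256 }, Right { 255/512,1/2,1 } -> simplest 509/1024
brrbbbbbbbrr: Left { 0,1/4,3/8,7/16,15/32,31/64,63/128,127/256 }, Right { 509/1024,255/512,1/2,1 } -> simplest 1017/2048
brrbbbbbbbrrb: Left { 0,1/4,3/8,7/16,15/32,31/64,63/128,127/256,1017/2048 }, Right { 509/1024,255/512,1/2,1 } -> simplest 2035/4096
brrbbbbbbbrrbb: Left { 0,1/4,3/8,7/16,15/32,31/64,63/128,127/256,1017/2048,2035/4096 }, Right { 509/1024,255/512,1/2,1 } -> simplest 4071/8192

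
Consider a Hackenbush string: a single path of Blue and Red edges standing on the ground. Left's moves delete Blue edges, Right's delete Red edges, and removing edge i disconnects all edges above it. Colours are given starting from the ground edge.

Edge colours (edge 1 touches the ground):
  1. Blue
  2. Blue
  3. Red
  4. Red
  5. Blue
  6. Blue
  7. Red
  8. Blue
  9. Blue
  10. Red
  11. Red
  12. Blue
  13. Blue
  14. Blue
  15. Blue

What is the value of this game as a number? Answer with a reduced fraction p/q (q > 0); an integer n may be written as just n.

Build val(s[:k]) for k = 1..15, string s = Blue Blue Red Red Blue Blue Red Blue Blue Red Red Blue Blue Blue Blue.
val(B) = { 0 |  } ⇒ 1
val(BB) = { 0 1 |  } ⇒ 2
val(BBR) = { 0 1 | 2 } ⇒ 3/2
val(BBRR) = { 0 1 | 3/2 2 } ⇒ 5/4
val(BBRRB) = { 0 1 5/4 | 3/2 2 } ⇒ 11/8
val(BBRRBB) = { 0 1 5/4 11/8 | 3/2 2 } ⇒ 23/16
val(BBRRBBR) = { 0 1 5/4 11/8 | 23/16 3/2 2 } ⇒ 45/32
val(BBRRBBRB) = { 0 1 5/4 11/8 45/32 | 23/16 3/2 2 } ⇒ 91/64
val(BBRRBBRBB) = { 0 1 5/4 11/8 45/32 91/64 | 23/16 3/2 2 } ⇒ 183/128
val(BBRRBBRBBR) = { 0 1 5/4 11/8 45/32 91/64 | 183/128 23/16 3/2 2 } ⇒ 365/256
val(BBRRBBRBBRR) = { 0 1 5/4 11/8 45/32 91/64 | 365/256 183/128 23/16 3/2 2 } ⇒ 729/512
val(BBRRBBRBBRRB) = { 0 1 5/4 11/8 45/32 91/64 729/512 | 365/256 183/128 23/16 3/2 2 } ⇒ 1459/1024
val(BBRRBBRBBRRBB) = { 0 1 5/4 11/8 45/32 91/64 729/512 1459/1024 | 365/256 183/128 23/16 3/2 2 } ⇒ 2919/2048
val(BBRRBBRBBRRBBB) = { 0 1 5/4 11/8 45/32 91/64 729/512 1459/1024 2919/2048 | 365/256 183/128 23/16 3/2 2 } ⇒ 5839/4096
val(BBRRBBRBBRRBBBB) = { 0 1 5/4 11/8 45/32 91/64 729/512 1459/1024 2919/2048 5839/4096 | 365/256 183/128 23/16 3/2 2 } ⇒ 11679/8192

11679/8192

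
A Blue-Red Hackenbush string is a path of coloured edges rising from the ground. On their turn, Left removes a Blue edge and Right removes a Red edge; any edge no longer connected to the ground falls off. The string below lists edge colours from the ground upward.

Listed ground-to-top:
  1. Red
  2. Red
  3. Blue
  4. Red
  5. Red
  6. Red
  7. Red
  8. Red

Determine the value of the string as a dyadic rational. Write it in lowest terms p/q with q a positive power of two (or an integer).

step 1: add Red to get R; options L={ — } R={ 0 } ⇒ -1
step 2: add Red to get RR; options L={ — } R={ -1, 0 } ⇒ -2
step 3: add Blue to get RRB; options L={ -2 } R={ -1, 0 } ⇒ -3/2
step 4: add Red to get RRBR; options L={ -2 } R={ -3/2, -1, 0 } ⇒ -7/4
step 5: add Red to get RRBRR; options L={ -2 } R={ -7/4, -3/2, -1, 0 } ⇒ -15/8
step 6: add Red to get RRBRRR; options L={ -2 } R={ -15/8, -7/4, -3/2, -1, 0 } ⇒ -31/16
step 7: add Red to get RRBRRRR; options L={ -2 } R={ -31/16, -15/8, -7/4, -3/2, -1, 0 } ⇒ -63/32
step 8: add Red to get RRBRRRRR; options L={ -2 } R={ -63/32, -31/16, -15/8, -7/4, -3/2, -1, 0 } ⇒ -127/64

-127/64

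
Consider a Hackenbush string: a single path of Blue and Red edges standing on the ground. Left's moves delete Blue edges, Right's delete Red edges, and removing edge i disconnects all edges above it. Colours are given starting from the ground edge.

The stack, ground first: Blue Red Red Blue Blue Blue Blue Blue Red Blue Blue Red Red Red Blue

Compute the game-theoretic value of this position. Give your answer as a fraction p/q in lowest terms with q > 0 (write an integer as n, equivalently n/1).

8035/16384

B: Left { 0 }, Right { — } -> simplest 1
BR: Left { 0 }, Right { 1 } -> simplest 1/2
BRR: Left { 0 }, Right { 1/2; 1 } -> simplest 1/4
BRRB: Left { 0; 1/4 }, Right { 1/2; 1 } -> simplest 3/8
BRRBB: Left { 0; 1/4; 3/8 }, Right { 1/2; 1 } -> simplest 7/16
BRRBBB: Left { 0; 1/4; 3/8; 7/16 }, Right { 1/2; 1 } -> simplest 15/32
BRRBBBB: Left { 0; 1/4; 3/8; 7/16; 15/32 }, Right { 1/2; 1 } -> simplest 31/64
BRRBBBBB: Left { 0; 1/4; 3/8; 7/16; 15/32; 31/64 }, Right { 1/2; 1 } -> simplest 63/128
BRRBBBBBR: Left { 0; 1/4; 3/8; 7/16; 15/32; 31/64 }, Right { 63/128; 1/2; 1 } -> simplest 125/256
BRRBBBBBRB: Left { 0; 1/4; 3/8; 7/16; 15/32; 31/64; 125/256 }, Right { 63/128; 1/2; 1 } -> simplest 251/512
BRRBBBBBRBB: Left { 0; 1/4; 3/8; 7/16; 15/32; 31/64; 125/256; 251/512 }, Right { 63/128; 1/2; 1 } -> simplest 503/1024
BRRBBBBBRBBR: Left { 0; 1/4; 3/8; 7/16; 15/32; 31/64; 125/256; 251/512 }, Right { 503/1024; 63/128; 1/2; 1 } -> simplest 1005/2048
BRRBBBBBRBBRR: Left { 0; 1/4; 3/8; 7/16; 15/32; 31/64; 125/256; 251/512 }, Right { 1005/2048; 503/1024; 63/128; 1/2; 1 } -> simplest 2009/4096
BRRBBBBBRBBRRR: Left { 0; 1/4; 3/8; 7/16; 15/32; 31/64; 125/256; 251/512 }, Right { 2009/4096; 1005/2048; 503/1024; 63/128; 1/2; 1 } -> simplest 4017/8192
BRRBBBBBRBBRRRB: Left { 0; 1/4; 3/8; 7/16; 15/32; 31/64; 125/256; 251/512; 4017/8192 }, Right { 2009/4096; 1005/2048; 503/1024; 63/128; 1/2; 1 } -> simplest 8035/16384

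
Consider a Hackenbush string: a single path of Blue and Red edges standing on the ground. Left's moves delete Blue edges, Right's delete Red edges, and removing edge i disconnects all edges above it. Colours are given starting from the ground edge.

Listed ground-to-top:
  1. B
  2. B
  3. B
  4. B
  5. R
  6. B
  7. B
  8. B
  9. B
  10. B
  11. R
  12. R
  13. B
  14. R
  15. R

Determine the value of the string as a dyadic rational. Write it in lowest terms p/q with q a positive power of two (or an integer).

1 of 15 · B · max L 0 · min R +∞ = 1
2 of 15 · BB · max L 1 · min R +∞ = 2
3 of 15 · BBB · max L 2 · min R +∞ = 3
4 of 15 · BBBB · max L 3 · min R +∞ = 4
5 of 15 · BBBBR · max L 3 · min R 4 = 7/2
6 of 15 · BBBBRB · max L 7/2 · min R 4 = 15/4
7 of 15 · BBBBRBB · max L 15/4 · min R 4 = 31/8
8 of 15 · BBBBRBBB · max L 31/8 · min R 4 = 63/16
9 of 15 · BBBBRBBBB · max L 63/16 · min R 4 = 127/32
10 of 15 · BBBBRBBBBB · max L 127/32 · min R 4 = 255/64
11 of 15 · BBBBRBBBBBR · max L 127/32 · min R 255/64 = 509/128
12 of 15 · BBBBRBBBBBRR · max L 127/32 · min R 509/128 = 1017/256
13 of 15 · BBBBRBBBBBRRB · max L 1017/256 · min R 509/128 = 2035/512
14 of 15 · BBBBRBBBBBRRBR · max L 1017/256 · min R 2035/512 = 4069/1024
15 of 15 · BBBBRBBBBBRRBRR · max L 1017/256 · min R 4069/1024 = 8137/2048

8137/2048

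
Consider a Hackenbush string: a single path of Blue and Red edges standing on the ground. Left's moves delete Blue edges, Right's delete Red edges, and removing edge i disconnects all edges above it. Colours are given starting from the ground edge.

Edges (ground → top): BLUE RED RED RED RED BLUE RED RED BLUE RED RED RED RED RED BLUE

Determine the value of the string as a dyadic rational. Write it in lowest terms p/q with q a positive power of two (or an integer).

Build G(s[:k]) for k = 1..15, string s = BLUE RED RED RED RED BLUE RED RED BLUE RED RED RED RED RED BLUE.
step 1: add BLUE to get B; options L={ 0 } R={ ∅ } ⇒ 1
step 2: add RED to get BR; options L={ 0 } R={ 1 } ⇒ 1/2
step 3: add RED to get BRR; options L={ 0 } R={ 1/2, 1 } ⇒ 1/4
step 4: add RED to get BRRR; options L={ 0 } R={ 1/4, 1/2, 1 } ⇒ 1/8
step 5: add RED to get BRRRR; options L={ 0 } R={ 1/8, 1/4, 1/2, 1 } ⇒ 1/16
step 6: add BLUE to get BRRRRB; options L={ 0, 1/16 } R={ 1/8, 1/4, 1/2, 1 } ⇒ 3/32
step 7: add RED to get BRRRRBR; options L={ 0, 1/16 } R={ 3/32, 1/8, 1/4, 1/2, 1 } ⇒ 5/64
step 8: add RED to get BRRRRBRR; options L={ 0, 1/16 } R={ 5/64, 3/32, 1/8, 1/4, 1/2, 1 } ⇒ 9/128
step 9: add BLUE to get BRRRRBRRB; options L={ 0, 1/16, 9/128 } R={ 5/64, 3/32, 1/8, 1/4, 1/2, 1 } ⇒ 19/256
step 10: add RED to get BRRRRBRRBR; options L={ 0, 1/16, 9/128 } R={ 19/256, 5/64, 3/32, 1/8, 1/4, 1/2, 1 } ⇒ 37/512
step 11: add RED to get BRRRRBRRBRR; options L={ 0, 1/16, 9/128 } R={ 37/512, 19/256, 5/64, 3/32, 1/8, 1/4, 1/2, 1 } ⇒ 73/1024
step 12: add RED to get BRRRRBRRBRRR; options L={ 0, 1/16, 9/128 } R={ 73/1024, 37/512, 19/256, 5/64, 3/32, 1/8, 1/4, 1/2, 1 } ⇒ 145/2048
step 13: add RED to get BRRRRBRRBRRRR; options L={ 0, 1/16, 9/128 } R={ 145/2048, 73/1024, 37/512, 19/256, 5/64, 3/32, 1/8, 1/4, 1/2, 1 } ⇒ 289/4096
step 14: add RED to get BRRRRBRRBRRRRR; options L={ 0, 1/16, 9/128 } R={ 289/4096, 145/2048, 73/1024, 37/512, 19/256, 5/64, 3/32, 1/8, 1/4, 1/2, 1 } ⇒ 577/8192
step 15: add BLUE to get BRRRRBRRBRRRRRB; options L={ 0, 1/16, 9/128, 577/8192 } R={ 289/4096, 145/2048, 73/1024, 37/512, 19/256, 5/64, 3/32, 1/8, 1/4, 1/2, 1 } ⇒ 1155/16384

1155/16384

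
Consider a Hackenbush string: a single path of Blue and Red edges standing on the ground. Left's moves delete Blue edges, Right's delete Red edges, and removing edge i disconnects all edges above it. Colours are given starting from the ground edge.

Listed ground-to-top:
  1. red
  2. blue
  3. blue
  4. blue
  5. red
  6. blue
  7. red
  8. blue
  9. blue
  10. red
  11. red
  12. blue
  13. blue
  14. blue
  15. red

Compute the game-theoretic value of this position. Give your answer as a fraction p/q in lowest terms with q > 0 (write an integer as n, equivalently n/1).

-2659/16384

value(r) = {  | 0 } → -1
value(rb) = { -1 | 0 } → -1/2
value(rbb) = { -1,-1/2 | 0 } → -1/4
value(rbbb) = { -1,-1/2,-1/4 | 0 } → -1/8
value(rbbbr) = { -1,-1/2,-1/4 | -1/8,0 } → -3/16
value(rbbbrb) = { -1,-1/2,-1/4,-3/16 | -1/8,0 } → -5/32
value(rbbbrbr) = { -1,-1/2,-1/4,-3/16 | -5/32,-1/8,0 } → -11/64
value(rbbbrbrb) = { -1,-1/2,-1/4,-3/16,-11/64 | -5/32,-1/8,0 } → -21/128
value(rbbbrbrbb) = { -1,-1/2,-1/4,-3/16,-11/64,-21/128 | -5/32,-1/8,0 } → -41/256
value(rbbbrbrbbr) = { -1,-1/2,-1/4,-3/16,-11/64,-21/128 | -41/256,-5/32,-1/8,0 } → -83/512
value(rbbbrbrbbrr) = { -1,-1/2,-1/4,-3/16,-11/64,-21/128 | -83/512,-41/256,-5/32,-1/8,0 } → -167/1024
value(rbbbrbrbbrrb) = { -1,-1/2,-1/4,-3/16,-11/64,-21/128,-167/1024 | -83/512,-41/256,-5/32,-1/8,0 } → -333/2048
value(rbbbrbrbbrrbb) = { -1,-1/2,-1/4,-3/16,-11/64,-21/128,-167/1024,-333/2048 | -83/512,-41/256,-5/32,-1/8,0 } → -665/4096
value(rbbbrbrbbrrbbb) = { -1,-1/2,-1/4,-3/16,-11/64,-21/128,-167/1024,-333/2048,-665/4096 | -83/512,-41/256,-5/32,-1/8,0 } → -1329/8192
value(rbbbrbrbbrrbbbr) = { -1,-1/2,-1/4,-3/16,-11/64,-21/128,-167/1024,-333/2048,-665/4096 | -1329/8192,-83/512,-41/256,-5/32,-1/8,0 } → -2659/16384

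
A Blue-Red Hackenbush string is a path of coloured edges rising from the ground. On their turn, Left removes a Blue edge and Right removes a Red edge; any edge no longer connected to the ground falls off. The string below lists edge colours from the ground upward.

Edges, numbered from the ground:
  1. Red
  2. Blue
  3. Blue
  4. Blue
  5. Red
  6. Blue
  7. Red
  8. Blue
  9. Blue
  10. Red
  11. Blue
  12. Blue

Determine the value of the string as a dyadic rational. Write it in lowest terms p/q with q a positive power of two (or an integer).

Recurse on prefixes of the 12-edge string Red Blue Blue Blue Red Blue Red Blue Blue Red Blue Blue:
g(R) = { · | 0 } = -1
g(RB) = { -1 | 0 } = -1/2
g(RBB) = { -1; -1/2 | 0 } = -1/4
g(RBBB) = { -1; -1/2; -1/4 | 0 } = -1/8
g(RBBBR) = { -1; -1/2; -1/4 | -1/8; 0 } = -3/16
g(RBBBRB) = { -1; -1/2; -1/4; -3/16 | -1/8; 0 } = -5/32
g(RBBBRBR) = { -1; -1/2; -1/4; -3/16 | -5/32; -1/8; 0 } = -11/64
g(RBBBRBRB) = { -1; -1/2; -1/4; -3/16; -11/64 | -5/32; -1/8; 0 } = -21/128
g(RBBBRBRBB) = { -1; -1/2; -1/4; -3/16; -11/64; -21/128 | -5/32; -1/8; 0 } = -41/256
g(RBBBRBRBBR) = { -1; -1/2; -1/4; -3/16; -11/64; -21/128 | -41/256; -5/32; -1/8; 0 } = -83/512
g(RBBBRBRBBRB) = { -1; -1/2; -1/4; -3/16; -11/64; -21/128; -83/512 | -41/256; -5/32; -1/8; 0 } = -165/1024
g(RBBBRBRBBRBB) = { -1; -1/2; -1/4; -3/16; -11/64; -21/128; -83/512; -165/1024 | -41/256; -5/32; -1/8; 0 } = -329/2048

-329/2048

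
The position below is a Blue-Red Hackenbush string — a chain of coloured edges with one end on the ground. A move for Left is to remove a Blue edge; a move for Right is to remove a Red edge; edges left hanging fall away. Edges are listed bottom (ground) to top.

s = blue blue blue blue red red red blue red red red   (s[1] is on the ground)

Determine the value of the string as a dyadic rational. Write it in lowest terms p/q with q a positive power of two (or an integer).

401/128

Recurse on prefixes of the 11-edge string blue blue blue blue red red red blue red red red:
g_1 [b]  L=[0]  R=[]  => 1
g_2 [bb]  L=[0,1]  R=[]  => 2
g_3 [bbb]  L=[0,1,2]  R=[]  => 3
g_4 [bbbb]  L=[0,1,2,3]  R=[]  => 4
g_5 [bbbbr]  L=[0,1,2,3]  R=[4]  => 7/2
g_6 [bbbbrr]  L=[0,1,2,3]  R=[7/2,4]  => 13/4
g_7 [bbbbrrr]  L=[0,1,2,3]  R=[13/4,7/2,4]  => 25/8
g_8 [bbbbrrrb]  L=[0,1,2,3,25/8]  R=[13/4,7/2,4]  => 51/16
g_9 [bbbbrrrbr]  L=[0,1,2,3,25/8]  R=[51/16,13/4,7/2,4]  => 101/32
g_10 [bbbbrrrbrr]  L=[0,1,2,3,25/8]  R=[101/32,51/16,13/4,7/2,4]  => 201/64
g_11 [bbbbrrrbrrr]  L=[0,1,2,3,25/8]  R=[201/64,101/32,51/16,13/4,7/2,4]  => 401/128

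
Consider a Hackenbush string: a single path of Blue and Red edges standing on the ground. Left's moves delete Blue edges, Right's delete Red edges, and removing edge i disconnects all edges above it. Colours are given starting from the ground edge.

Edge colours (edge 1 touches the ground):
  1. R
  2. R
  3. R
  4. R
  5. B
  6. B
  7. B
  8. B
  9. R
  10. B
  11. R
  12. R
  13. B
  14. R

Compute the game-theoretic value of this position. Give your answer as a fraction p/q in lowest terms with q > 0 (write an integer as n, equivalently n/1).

R: Left {  }, Right { 0 } → simplest -1
RR: Left {  }, Right { -1 0 } → simplest -2
RRR: Left {  }, Right { -2 -1 0 } → simplest -3
RRRR: Left {  }, Right { -3 -2 -1 0 } → simplest -4
RRRRB: Left { -4 }, Right { -3 -2 -1 0 } → simplest -7/2
RRRRBB: Left { -4 -7/2 }, Right { -3 -2 -1 0 } → simplest -13/4
RRRRBBB: Left { -4 -7/2 -13/4 }, Right { -3 -2 -1 0 } → simplest -25/8
RRRRBBBB: Left { -4 -7/2 -13/4 -25/8 }, Right { -3 -2 -1 0 } → simplest -49/16
RRRRBBBBR: Left { -4 -7/2 -13/4 -25/8 }, Right { -49/16 -3 -2 -1 0 } → simplest -99/32
RRRRBBBBRB: Left { -4 -7/2 -13/4 -25/8 -99/32 }, Right { -49/16 -3 -2 -1 0 } → simplest -197/64
RRRRBBBBRBR: Left { -4 -7/2 -13/4 -25/8 -99/32 }, Right { -197/64 -49/16 -3 -2 -1 0 } → simplest -395/128
RRRRBBBBRBRR: Left { -4 -7/2 -13/4 -25/8 -99/32 }, Right { -395/128 -197/64 -49/16 -3 -2 -1 0 } → simplest -791/256
RRRRBBBBRBRRB: Left { -4 -7/2 -13/4 -25/8 -99/32 -791/256 }, Right { -395/128 -197/64 -49/16 -3 -2 -1 0 } → simplest -1581/512
RRRRBBBBRBRRBR: Left { -4 -7/2 -13/4 -25/8 -99/32 -791/256 }, Right { -1581/512 -395/128 -197/64 -49/16 -3 -2 -1 0 } → simplest -3163/1024

-3163/1024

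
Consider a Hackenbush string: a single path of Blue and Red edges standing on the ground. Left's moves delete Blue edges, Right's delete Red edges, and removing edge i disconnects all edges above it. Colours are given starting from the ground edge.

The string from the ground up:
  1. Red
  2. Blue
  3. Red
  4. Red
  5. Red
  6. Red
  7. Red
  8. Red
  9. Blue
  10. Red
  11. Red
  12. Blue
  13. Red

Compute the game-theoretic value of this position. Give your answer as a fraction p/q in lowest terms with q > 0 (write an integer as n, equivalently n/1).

Prefix values for Red Blue Red Red Red Red Red Red Blue Red Red Blue Red via {L|R} + simplicity:
edge 1 of 13 (Red): { — | 0 } -> -1
edge 2 of 13 (Blue): { -1 | 0 } -> -1/2
edge 3 of 13 (Red): { -1 | -1/2 0 } -> -3/4
edge 4 of 13 (Red): { -1 | -3/4 -1/2 0 } -> -7/8
edge 5 of 13 (Red): { -1 | -7/8 -3/4 -1/2 0 } -> -15/16
edge 6 of 13 (Red): { -1 | -15/16 -7/8 -3/4 -1/2 0 } -> -31/32
edge 7 of 13 (Red): { -1 | -31/32 -15/16 -7/8 -3/4 -1/2 0 } -> -63/64
edge 8 of 13 (Red): { -1 | -63/64 -31/32 -15/16 -7/8 -3/4 -1/2 0 } -> -127/128
edge 9 of 13 (Blue): { -1 -127/128 | -63/64 -31/32 -15/16 -7/8 -3/4 -1/2 0 } -> -253/256
edge 10 of 13 (Red): { -1 -127/128 | -253/256 -63/64 -31/32 -15/16 -7/8 -3/4 -1/2 0 } -> -507/512
edge 11 of 13 (Red): { -1 -127/128 | -507/512 -253/256 -63/64 -31/32 -15/16 -7/8 -3/4 -1/2 0 } -> -1015/1024
edge 12 of 13 (Blue): { -1 -127/128 -1015/1024 | -507/512 -253/256 -63/64 -31/32 -15/16 -7/8 -3/4 -1/2 0 } -> -2029/2048
edge 13 of 13 (Red): { -1 -127/128 -1015/1024 | -2029/2048 -507/512 -253/256 -63/64 -31/32 -15/16 -7/8 -3/4 -1/2 0 } -> -4059/4096

-4059/4096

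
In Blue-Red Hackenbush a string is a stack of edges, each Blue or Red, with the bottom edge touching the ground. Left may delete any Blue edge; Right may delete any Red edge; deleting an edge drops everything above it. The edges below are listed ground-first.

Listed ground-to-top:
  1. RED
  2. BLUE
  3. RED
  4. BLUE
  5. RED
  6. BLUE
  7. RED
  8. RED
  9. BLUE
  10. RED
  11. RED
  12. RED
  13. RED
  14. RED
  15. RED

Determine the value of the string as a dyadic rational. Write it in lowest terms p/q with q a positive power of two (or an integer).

-11135/16384

Build G(s[:k]) for k = 1..15, string s = RED BLUE RED BLUE RED BLUE RED RED BLUE RED RED RED RED RED RED.
step 1: add RED to get R; options L={ — } R={ 0 } so -1
step 2: add BLUE to get RB; options L={ -1 } R={ 0 } so -1/2
step 3: add RED to get RBR; options L={ -1 } R={ -1/2; 0 } so -3/4
step 4: add BLUE to get RBRB; options L={ -1; -3/4 } R={ -1/2; 0 } so -5/8
step 5: add RED to get RBRBR; options L={ -1; -3/4 } R={ -5/8; -1/2; 0 } so -11/16
step 6: add BLUE to get RBRBRB; options L={ -1; -3/4; -11/16 } R={ -5/8; -1/2; 0 } so -21/32
step 7: add RED to get RBRBRBR; options L={ -1; -3/4; -11/16 } R={ -21/32; -5/8; -1/2; 0 } so -43/64
step 8: add RED to get RBRBRBRR; options L={ -1; -3/4; -11/16 } R={ -43/64; -21/32; -5/8; -1/2; 0 } so -87/128
step 9: add BLUE to get RBRBRBRRB; options L={ -1; -3/4; -11/16; -87/128 } R={ -43/64; -21/32; -5/8; -1/2; 0 } so -173/256
step 10: add RED to get RBRBRBRRBR; options L={ -1; -3/4; -11/16; -87/128 } R={ -173/256; -43/64; -21/32; -5/8; -1/2; 0 } so -347/512
step 11: add RED to get RBRBRBRRBRR; options L={ -1; -3/4; -11/16; -87/128 } R={ -347/512; -173/256; -43/64; -21/32; -5/8; -1/2; 0 } so -695/1024
step 12: add RED to get RBRBRBRRBRRR; options L={ -1; -3/4; -11/16; -87/128 } R={ -695/1024; -347/512; -173/256; -43/64; -21/32; -5/8; -1/2; 0 } so -1391/2048
step 13: add RED to get RBRBRBRRBRRRR; options L={ -1; -3/4; -11/16; -87/128 } R={ -1391/2048; -695/1024; -347/512; -173/256; -43/64; -21/32; -5/8; -1/2; 0 } so -2783/4096
step 14: add RED to get RBRBRBRRBRRRRR; options L={ -1; -3/4; -11/16; -87/128 } R={ -2783/4096; -1391/2048; -695/1024; -347/512; -173/256; -43/64; -21/32; -5/8; -1/2; 0 } so -5567/8192
step 15: add RED to get RBRBRBRRBRRRRRR; options L={ -1; -3/4; -11/16; -87/128 } R={ -5567/8192; -2783/4096; -1391/2048; -695/1024; -347/512; -173/256; -43/64; -21/32; -5/8; -1/2; 0 } so -11135/16384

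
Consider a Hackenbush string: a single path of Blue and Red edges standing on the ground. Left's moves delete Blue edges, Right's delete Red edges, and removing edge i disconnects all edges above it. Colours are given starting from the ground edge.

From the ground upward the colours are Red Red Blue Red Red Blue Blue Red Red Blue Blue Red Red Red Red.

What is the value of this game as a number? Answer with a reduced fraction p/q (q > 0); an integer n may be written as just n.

G(R) = { ∅ | 0 } so -1
G(RR) = { ∅ | -1 0 } so -2
G(RRB) = { -2 | -1 0 } so -3/2
G(RRBR) = { -2 | -3/2 -1 0 } so -7/4
G(RRBRR) = { -2 | -7/4 -3/2 -1 0 } so -15/8
G(RRBRRB) = { -2 -15/8 | -7/4 -3/2 -1 0 } so -29/16
G(RRBRRBB) = { -2 -15/8 -29/16 | -7/4 -3/2 -1 0 } so -57/32
G(RRBRRBBR) = { -2 -15/8 -29/16 | -57/32 -7/4 -3/2 -1 0 } so -115/64
G(RRBRRBBRR) = { -2 -15/8 -29/16 | -115/64 -57/32 -7/4 -3/2 -1 0 } so -231/128
G(RRBRRBBRRB) = { -2 -15/8 -29/16 -231/128 | -115/64 -57/32 -7/4 -3/2 -1 0 } so -461/256
G(RRBRRBBRRBB) = { -2 -15/8 -29/16 -231/128 -461/256 | -115/64 -57/32 -7/4 -3/2 -1 0 } so -921/512
G(RRBRRBBRRBBR) = { -2 -15/8 -29/16 -231/128 -461/256 | -921/512 -115/64 -57/32 -7/4 -3/2 -1 0 } so -1843/1024
G(RRBRRBBRRBBRR) = { -2 -15/8 -29/16 -231/128 -461/256 | -1843/1024 -921/512 -115/64 -57/32 -7/4 -3/2 -1 0 } so -3687/2048
G(RRBRRBBRRBBRRR) = { -2 -15/8 -29/16 -231/128 -461/256 | -3687/2048 -1843/1024 -921/512 -115/64 -57/32 -7/4 -3/2 -1 0 } so -7375/4096
G(RRBRRBBRRBBRRRR) = { -2 -15/8 -29/16 -231/128 -461/256 | -7375/4096 -3687/2048 -1843/1024 -921/512 -115/64 -57/32 -7/4 -3/2 -1 0 } so -14751/8192

-14751/8192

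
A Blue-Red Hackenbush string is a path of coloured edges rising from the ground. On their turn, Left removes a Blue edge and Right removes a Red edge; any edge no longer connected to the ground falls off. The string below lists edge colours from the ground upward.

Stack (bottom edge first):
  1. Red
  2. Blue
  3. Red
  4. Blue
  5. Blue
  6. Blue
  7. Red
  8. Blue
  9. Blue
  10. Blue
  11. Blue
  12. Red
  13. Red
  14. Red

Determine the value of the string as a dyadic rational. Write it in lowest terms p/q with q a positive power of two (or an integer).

value_1 [R]  L=[none]  R=[0]  => -1
value_2 [RB]  L=[-1]  R=[0]  => -1/2
value_3 [RBR]  L=[-1]  R=[-1/2 0]  => -3/4
value_4 [RBRB]  L=[-1 -3/4]  R=[-1/2 0]  => -5/8
value_5 [RBRBB]  L=[-1 -3/4 -5/8]  R=[-1/2 0]  => -9/16
value_6 [RBRBBB]  L=[-1 -3/4 -5/8 -9/16]  R=[-1/2 0]  => -17/32
value_7 [RBRBBBR]  L=[-1 -3/4 -5/8 -9/16]  R=[-17/32 -1/2 0]  => -35/64
value_8 [RBRBBBRB]  L=[-1 -3/4 -5/8 -9/16 -35/64]  R=[-17/32 -1/2 0]  => -69/128
value_9 [RBRBBBRBB]  L=[-1 -3/4 -5/8 -9/16 -35/64 -69/128]  R=[-17/32 -1/2 0]  => -137/256
value_10 [RBRBBBRBBB]  L=[-1 -3/4 -5/8 -9/16 -35/64 -69/128 -137/256]  R=[-17/32 -1/2 0]  => -273/512
value_11 [RBRBBBRBBBB]  L=[-1 -3/4 -5/8 -9/16 -35/64 -69/128 -137/256 -273/512]  R=[-17/32 -1/2 0]  => -545/1024
value_12 [RBRBBBRBBBBR]  L=[-1 -3/4 -5/8 -9/16 -35/64 -69/128 -137/256 -273/512]  R=[-545/1024 -17/32 -1/2 0]  => -1091/2048
value_13 [RBRBBBRBBBBRR]  L=[-1 -3/4 -5/8 -9/16 -35/64 -69/128 -137/256 -273/512]  R=[-1091/2048 -545/1024 -17/32 -1/2 0]  => -2183/4096
value_14 [RBRBBBRBBBBRRR]  L=[-1 -3/4 -5/8 -9/16 -35/64 -69/128 -137/256 -273/512]  R=[-2183/4096 -1091/2048 -545/1024 -17/32 -1/2 0]  => -4367/8192

-4367/8192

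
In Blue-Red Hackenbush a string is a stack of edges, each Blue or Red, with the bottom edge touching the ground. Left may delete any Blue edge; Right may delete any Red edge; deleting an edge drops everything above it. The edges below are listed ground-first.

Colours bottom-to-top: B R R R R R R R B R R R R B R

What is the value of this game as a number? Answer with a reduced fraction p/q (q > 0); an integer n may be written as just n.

133/16384

Prefix values for B R R R R R R R B R R R R B R via {L|R} + simplicity:
B: Left { 0 }, Right { (no moves) } ⇒ simplest 1
BR: Left { 0 }, Right { 1 } ⇒ simplest 1/2
BRR: Left { 0 }, Right { 1/2 1 } ⇒ simplest 1/4
BRRR: Left { 0 }, Right { 1/4 1/2 1 } ⇒ simplest 1/8
BRRRR: Left { 0 }, Right { 1/8 1/4 1/2 1 } ⇒ simplest 1/16
BRRRRR: Left { 0 }, Right { 1/16 1/8 1/4 1/2 1 } ⇒ simplest 1/32
BRRRRRR: Left { 0 }, Right { 1/32 1/16 1/8 1/4 1/2 1 } ⇒ simplest 1/64
BRRRRRRR: Left { 0 }, Right { 1/64 1/32 1/16 1/8 1/4 1/2 1 } ⇒ simplest 1/128
BRRRRRRRB: Left { 0 1/128 }, Right { 1/64 1/32 1/16 1/8 1/4 1/2 1 } ⇒ simplest 3/256
BRRRRRRRBR: Left { 0 1/128 }, Right { 3/256 1/64 1/32 1/16 1/8 1/4 1/2 1 } ⇒ simplest 5/512
BRRRRRRRBRR: Left { 0 1/128 }, Right { 5/512 3/256 1/64 1/32 1/16 1/8 1/4 1/2 1 } ⇒ simplest 9/1024
BRRRRRRRBRRR: Left { 0 1/128 }, Right { 9/1024 5/512 3/256 1/64 1/32 1/16 1/8 1/4 1/2 1 } ⇒ simplest 17/2048
BRRRRRRRBRRRR: Left { 0 1/128 }, Right { 17/2048 9/1024 5/512 3/256 1/64 1/32 1/16 1/8 1/4 1/2 1 } ⇒ simplest 33/4096
BRRRRRRRBRRRRB: Left { 0 1/128 33/4096 }, Right { 17/2048 9/1024 5/512 3/256 1/64 1/32 1/16 1/8 1/4 1/2 1 } ⇒ simplest 67/8192
BRRRRRRRBRRRRBR: Left { 0 1/128 33/4096 }, Right { 67/8192 17/2048 9/1024 5/512 3/256 1/64 1/32 1/16 1/8 1/4 1/2 1 } ⇒ simplest 133/16384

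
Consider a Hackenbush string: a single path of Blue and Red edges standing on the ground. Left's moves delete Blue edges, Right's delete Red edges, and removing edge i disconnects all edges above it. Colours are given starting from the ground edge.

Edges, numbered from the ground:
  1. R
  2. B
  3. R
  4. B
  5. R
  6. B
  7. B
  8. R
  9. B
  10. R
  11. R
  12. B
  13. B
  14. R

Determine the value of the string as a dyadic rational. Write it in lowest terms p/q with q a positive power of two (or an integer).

Recurse on prefixes of the 14-edge string R B R B R B B R B R R B B R:
edge 1 of 14 (R): { ∅ | 0 } -> -1
edge 2 of 14 (B): { -1 | 0 } -> -1/2
edge 3 of 14 (R): { -1 | -1/2, 0 } -> -3/4
edge 4 of 14 (B): { -1, -3/4 | -1/2, 0 } -> -5/8
edge 5 of 14 (R): { -1, -3/4 | -5/8, -1/2, 0 } -> -11/16
edge 6 of 14 (B): { -1, -3/4, -11/16 | -5/8, -1/2, 0 } -> -21/32
edge 7 of 14 (B): { -1, -3/4, -11/16, -21/32 | -5/8, -1/2, 0 } -> -41/64
edge 8 of 14 (R): { -1, -3/4, -11/16, -21/32 | -41/64, -5/8, -1/2, 0 } -> -83/128
edge 9 of 14 (B): { -1, -3/4, -11/16, -21/32, -83/128 | -41/64, -5/8, -1/2, 0 } -> -165/256
edge 10 of 14 (R): { -1, -3/4, -11/16, -21/32, -83/128 | -165/256, -41/64, -5/8, -1/2, 0 } -> -331/512
edge 11 of 14 (R): { -1, -3/4, -11/16, -21/32, -83/128 | -331/512, -165/256, -41/64, -5/8, -1/2, 0 } -> -663/1024
edge 12 of 14 (B): { -1, -3/4, -11/16, -21/32, -83/128, -663/1024 | -331/512, -165/256, -41/64, -5/8, -1/2, 0 } -> -1325/2048
edge 13 of 14 (B): { -1, -3/4, -11/16, -21/32, -83/128, -663/1024, -1325/2048 | -331/512, -165/256, -41/64, -5/8, -1/2, 0 } -> -2649/4096
edge 14 of 14 (R): { -1, -3/4, -11/16, -21/32, -83/128, -663/1024, -1325/2048 | -2649/4096, -331/512, -165/256, -41/64, -5/8, -1/2, 0 } -> -5299/8192

-5299/8192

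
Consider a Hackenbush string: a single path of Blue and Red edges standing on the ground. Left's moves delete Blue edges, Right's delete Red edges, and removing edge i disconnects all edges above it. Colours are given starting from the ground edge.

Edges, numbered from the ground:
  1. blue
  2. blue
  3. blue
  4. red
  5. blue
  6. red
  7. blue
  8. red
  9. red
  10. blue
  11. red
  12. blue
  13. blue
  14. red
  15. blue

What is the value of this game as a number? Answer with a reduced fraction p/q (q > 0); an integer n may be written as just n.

10843/4096

Recurse on prefixes of the 15-edge string blue blue blue red blue red blue red red blue red blue blue red blue:
value(b) = { 0 | none } ⇒ 1
value(bb) = { 0, 1 | none } ⇒ 2
value(bbb) = { 0, 1, 2 | none } ⇒ 3
value(bbbr) = { 0, 1, 2 | 3 } ⇒ 5/2
value(bbbrb) = { 0, 1, 2, 5/2 | 3 } ⇒ 11/4
value(bbbrbr) = { 0, 1, 2, 5/2 | 11/4, 3 } ⇒ 21/8
value(bbbrbrb) = { 0, 1, 2, 5/2, 21/8 | 11/4, 3 } ⇒ 43/16
value(bbbrbrbr) = { 0, 1, 2, 5/2, 21/8 | 43/16, 11/4, 3 } ⇒ 85/32
value(bbbrbrbrr) = { 0, 1, 2, 5/2, 21/8 | 85/32, 43/16, 11/4, 3 } ⇒ 169/64
value(bbbrbrbrrb) = { 0, 1, 2, 5/2, 21/8, 169/64 | 85/32, 43/16, 11/4, 3 } ⇒ 339/128
value(bbbrbrbrrbr) = { 0, 1, 2, 5/2, 21/8, 169/64 | 339/128, 85/32, 43/16, 11/4, 3 } ⇒ 677/256
value(bbbrbrbrrbrb) = { 0, 1, 2, 5/2, 21/8, 169/64, 677/256 | 339/128, 85/32, 43/16, 11/4, 3 } ⇒ 1355/512
value(bbbrbrbrrbrbb) = { 0, 1, 2, 5/2, 21/8, 169/64, 677/256, 1355/512 | 339/128, 85/32, 43/16, 11/4, 3 } ⇒ 2711/1024
value(bbbrbrbrrbrbbr) = { 0, 1, 2, 5/2, 21/8, 169/64, 677/256, 1355/512 | 2711/1024, 339/128, 85/32, 43/16, 11/4, 3 } ⇒ 5421/2048
value(bbbrbrbrrbrbbrb) = { 0, 1, 2, 5/2, 21/8, 169/64, 677/256, 1355/512, 5421/2048 | 2711/1024, 339/128, 85/32, 43/16, 11/4, 3 } ⇒ 10843/4096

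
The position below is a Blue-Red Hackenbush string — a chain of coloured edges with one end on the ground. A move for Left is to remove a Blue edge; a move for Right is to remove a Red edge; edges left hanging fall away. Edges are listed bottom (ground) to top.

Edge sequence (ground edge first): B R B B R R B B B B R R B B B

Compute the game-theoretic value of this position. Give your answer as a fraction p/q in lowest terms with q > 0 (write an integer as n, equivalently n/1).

13263/16384

Prefix values for B R B B R R B B B B R R B B B via {L|R} + simplicity:
1 of 15 · B · max L 0 · min R +∞ = 1
2 of 15 · BR · max L 0 · min R 1 = 1/2
3 of 15 · BRB · max L 1/2 · min R 1 = 3/4
4 of 15 · BRBB · max L 3/4 · min R 1 = 7/8
5 of 15 · BRBBR · max L 3/4 · min R 7/8 = 13/16
6 of 15 · BRBBRR · max L 3/4 · min R 13/16 = 25/32
7 of 15 · BRBBRRB · max L 25/32 · min R 13/16 = 51/64
8 of 15 · BRBBRRBB · max L 51/64 · min R 13/16 = 103/128
9 of 15 · BRBBRRBBB · max L 103/128 · min R 13/16 = 207/256
10 of 15 · BRBBRRBBBB · max L 207/256 · min R 13/16 = 415/512
11 of 15 · BRBBRRBBBBR · max L 207/256 · min R 415/512 = 829/1024
12 of 15 · BRBBRRBBBBRR · max L 207/256 · min R 829/1024 = 1657/2048
13 of 15 · BRBBRRBBBBRRB · max L 1657/2048 · min R 829/1024 = 3315/4096
14 of 15 · BRBBRRBBBBRRBB · max L 3315/4096 · min R 829/1024 = 6631/8192
15 of 15 · BRBBRRBBBBRRBBB · max L 6631/8192 · min R 829/1024 = 13263/16384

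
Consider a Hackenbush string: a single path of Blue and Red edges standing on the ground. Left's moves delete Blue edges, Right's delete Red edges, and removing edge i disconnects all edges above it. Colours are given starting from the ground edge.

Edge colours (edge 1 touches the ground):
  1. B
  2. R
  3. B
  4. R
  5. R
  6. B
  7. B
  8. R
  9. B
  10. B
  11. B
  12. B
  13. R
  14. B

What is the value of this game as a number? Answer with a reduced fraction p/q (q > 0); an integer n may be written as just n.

Build g(s[:k]) for k = 1..14, string s = B R B R R B B R B B B B R B.
edge 1 of 14 (B): { 0 | none } gives 1
edge 2 of 14 (R): { 0 | 1 } gives 1/2
edge 3 of 14 (B): { 0,1/2 | 1 } gives 3/4
edge 4 of 14 (R): { 0,1/2 | 3/4,1 } gives 5/8
edge 5 of 14 (R): { 0,1/2 | 5/8,3/4,1 } gives 9/16
edge 6 of 14 (B): { 0,1/2,9/16 | 5/8,3/4,1 } gives 19/32
edge 7 of 14 (B): { 0,1/2,9/16,19/32 | 5/8,3/4,1 } gives 39/64
edge 8 of 14 (R): { 0,1/2,9/16,19/32 | 39/64,5/8,3/4,1 } gives 77/128
edge 9 of 14 (B): { 0,1/2,9/16,19/32,77/128 | 39/64,5/8,3/4,1 } gives 155/256
edge 10 of 14 (B): { 0,1/2,9/16,19/32,77/128,155/256 | 39/64,5/8,3/4,1 } gives 311/512
edge 11 of 14 (B): { 0,1/2,9/16,19/32,77/128,155/256,311/512 | 39/64,5/8,3/4,1 } gives 623/1024
edge 12 of 14 (B): { 0,1/2,9/16,19/32,77/128,155/256,311/512,623/1024 | 39/64,5/8,3/4,1 } gives 1247/2048
edge 13 of 14 (R): { 0,1/2,9/16,19/32,77/128,155/256,311/512,623/1024 | 1247/2048,39/64,5/8,3/4,1 } gives 2493/4096
edge 14 of 14 (B): { 0,1/2,9/16,19/32,77/128,155/256,311/512,623/1024,2493/4096 | 1247/2048,39/64,5/8,3/4,1 } gives 4987/8192

4987/8192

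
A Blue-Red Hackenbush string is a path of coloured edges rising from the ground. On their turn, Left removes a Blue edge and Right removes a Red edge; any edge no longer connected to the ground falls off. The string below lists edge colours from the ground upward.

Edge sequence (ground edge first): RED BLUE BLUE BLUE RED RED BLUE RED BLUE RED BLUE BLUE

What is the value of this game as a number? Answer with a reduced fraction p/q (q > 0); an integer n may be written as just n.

1 of 12 · R · max L −∞ · min R 0 so -1
2 of 12 · RB · max L -1 · min R 0 so -1/2
3 of 12 · RBB · max L -1/2 · min R 0 so -1/4
4 of 12 · RBBB · max L -1/4 · min R 0 so -1/8
5 of 12 · RBBBR · max L -1/4 · min R -1/8 so -3/16
6 of 12 · RBBBRR · max L -1/4 · min R -3/16 so -7/32
7 of 12 · RBBBRRB · max L -7/32 · min R -3/16 so -13/64
8 of 12 · RBBBRRBR · max L -7/32 · min R -13/64 so -27/128
9 of 12 · RBBBRRBRB · max L -27/128 · min R -13/64 so -53/256
10 of 12 · RBBBRRBRBR · max L -27/128 · min R -53/256 so -107/512
11 of 12 · RBBBRRBRBRB · max L -107/512 · min R -53/256 so -213/1024
12 of 12 · RBBBRRBRBRBB · max L -213/1024 · min R -53/256 so -425/2048

-425/2048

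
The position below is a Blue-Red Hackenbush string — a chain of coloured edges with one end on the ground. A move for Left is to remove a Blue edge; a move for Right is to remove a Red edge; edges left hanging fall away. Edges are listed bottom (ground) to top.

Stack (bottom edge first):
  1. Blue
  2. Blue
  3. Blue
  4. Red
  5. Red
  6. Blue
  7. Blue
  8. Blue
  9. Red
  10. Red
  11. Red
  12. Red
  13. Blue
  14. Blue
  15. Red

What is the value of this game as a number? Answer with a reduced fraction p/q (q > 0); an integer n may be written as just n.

9997/4096

Build v(s[:k]) for k = 1..15, string s = Blue Blue Blue Red Red Blue Blue Blue Red Red Red Red Blue Blue Red.
v_1 [B]  L=[0]  R=[]  => 1
v_2 [BB]  L=[0 1]  R=[]  => 2
v_3 [BBB]  L=[0 1 2]  R=[]  => 3
v_4 [BBBR]  L=[0 1 2]  R=[3]  => 5/2
v_5 [BBBRR]  L=[0 1 2]  R=[5/2 3]  => 9/4
v_6 [BBBRRB]  L=[0 1 2 9/4]  R=[5/2 3]  => 19/8
v_7 [BBBRRBB]  L=[0 1 2 9/4 19/8]  R=[5/2 3]  => 39/16
v_8 [BBBRRBBB]  L=[0 1 2 9/4 19/8 39/16]  R=[5/2 3]  => 79/32
v_9 [BBBRRBBBR]  L=[0 1 2 9/4 19/8 39/16]  R=[79/32 5/2 3]  => 157/64
v_10 [BBBRRBBBRR]  L=[0 1 2 9/4 19/8 39/16]  R=[157/64 79/32 5/2 3]  => 313/128
v_11 [BBBRRBBBRRR]  L=[0 1 2 9/4 19/8 39/16]  R=[313/128 157/64 79/32 5/2 3]  => 625/256
v_12 [BBBRRBBBRRRR]  L=[0 1 2 9/4 19/8 39/16]  R=[625/256 313/128 157/64 79/32 5/2 3]  => 1249/512
v_13 [BBBRRBBBRRRRB]  L=[0 1 2 9/4 19/8 39/16 1249/512]  R=[625/256 313/128 157/64 79/32 5/2 3]  => 2499/1024
v_14 [BBBRRBBBRRRRBB]  L=[0 1 2 9/4 19/8 39/16 1249/512 2499/1024]  R=[625/256 313/128 157/64 79/32 5/2 3]  => 4999/2048
v_15 [BBBRRBBBRRRRBBR]  L=[0 1 2 9/4 19/8 39/16 1249/512 2499/1024]  R=[4999/2048 625/256 313/128 157/64 79/32 5/2 3]  => 9997/4096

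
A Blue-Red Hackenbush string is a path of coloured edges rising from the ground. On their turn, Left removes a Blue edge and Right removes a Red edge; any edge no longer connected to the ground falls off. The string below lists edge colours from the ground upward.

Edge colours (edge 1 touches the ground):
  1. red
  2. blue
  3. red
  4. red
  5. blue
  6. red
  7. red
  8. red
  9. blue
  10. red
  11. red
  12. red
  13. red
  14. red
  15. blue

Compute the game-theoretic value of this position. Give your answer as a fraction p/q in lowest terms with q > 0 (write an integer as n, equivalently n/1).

1 of 15 · r · max L −∞ · min R 0 ⇒ -1
2 of 15 · rb · max L -1 · min R 0 ⇒ -1/2
3 of 15 · rbr · max L -1 · min R -1/2 ⇒ -3/4
4 of 15 · rbrr · max L -1 · min R -3/4 ⇒ -7/8
5 of 15 · rbrrb · max L -7/8 · min R -3/4 ⇒ -13/16
6 of 15 · rbrrbr · max L -7/8 · min R -13/16 ⇒ -27/32
7 of 15 · rbrrbrr · max L -7/8 · min R -27/32 ⇒ -55/64
8 of 15 · rbrrbrrr · max L -7/8 · min R -55/64 ⇒ -111/128
9 of 15 · rbrrbrrrb · max L -111/128 · min R -55/64 ⇒ -221/256
10 of 15 · rbrrbrrrbr · max L -111/128 · min R -221/256 ⇒ -443/512
11 of 15 · rbrrbrrrbrr · max L -111/128 · min R -443/512 ⇒ -887/1024
12 of 15 · rbrrbrrrbrrr · max L -111/128 · min R -887/1024 ⇒ -1775/2048
13 of 15 · rbrrbrrrbrrrr · max L -111/128 · min R -1775/2048 ⇒ -3551/4096
14 of 15 · rbrrbrrrbrrrrr · max L -111/128 · min R -3551/4096 ⇒ -7103/8192
15 of 15 · rbrrbrrrbrrrrrb · max L -7103/8192 · min R -3551/4096 ⇒ -14205/16384

-14205/16384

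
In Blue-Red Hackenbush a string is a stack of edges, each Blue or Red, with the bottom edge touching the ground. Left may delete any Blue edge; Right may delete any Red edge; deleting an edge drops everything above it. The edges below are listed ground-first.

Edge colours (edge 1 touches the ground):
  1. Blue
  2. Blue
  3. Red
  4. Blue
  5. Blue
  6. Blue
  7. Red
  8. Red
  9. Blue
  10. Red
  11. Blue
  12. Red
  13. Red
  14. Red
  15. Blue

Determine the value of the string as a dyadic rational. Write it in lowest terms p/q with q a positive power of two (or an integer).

15523/8192

Prefix values for Blue Blue Red Blue Blue Blue Red Red Blue Red Blue Red Red Red Blue via {L|R} + simplicity:
edge 1 of 15 (Blue): { 0 |  } ⇒ 1
edge 2 of 15 (Blue): { 0; 1 |  } ⇒ 2
edge 3 of 15 (Red): { 0; 1 | 2 } ⇒ 3/2
edge 4 of 15 (Blue): { 0; 1; 3/2 | 2 } ⇒ 7/4
edge 5 of 15 (Blue): { 0; 1; 3/2; 7/4 | 2 } ⇒ 15/8
edge 6 of 15 (Blue): { 0; 1; 3/2; 7/4; 15/8 | 2 } ⇒ 31/16
edge 7 of 15 (Red): { 0; 1; 3/2; 7/4; 15/8 | 31/16; 2 } ⇒ 61/32
edge 8 of 15 (Red): { 0; 1; 3/2; 7/4; 15/8 | 61/32; 31/16; 2 } ⇒ 121/64
edge 9 of 15 (Blue): { 0; 1; 3/2; 7/4; 15/8; 121/64 | 61/32; 31/16; 2 } ⇒ 243/128
edge 10 of 15 (Red): { 0; 1; 3/2; 7/4; 15/8; 121/64 | 243/128; 61/32; 31/16; 2 } ⇒ 485/256
edge 11 of 15 (Blue): { 0; 1; 3/2; 7/4; 15/8; 121/64; 485/256 | 243/128; 61/32; 31/16; 2 } ⇒ 971/512
edge 12 of 15 (Red): { 0; 1; 3/2; 7/4; 15/8; 121/64; 485/256 | 971/512; 243/128; 61/32; 31/16; 2 } ⇒ 1941/1024
edge 13 of 15 (Red): { 0; 1; 3/2; 7/4; 15/8; 121/64; 485/256 | 1941/1024; 971/512; 243/128; 61/32; 31/16; 2 } ⇒ 3881/2048
edge 14 of 15 (Red): { 0; 1; 3/2; 7/4; 15/8; 121/64; 485/256 | 3881/2048; 1941/1024; 971/512; 243/128; 61/32; 31/16; 2 } ⇒ 7761/4096
edge 15 of 15 (Blue): { 0; 1; 3/2; 7/4; 15/8; 121/64; 485/256; 7761/4096 | 3881/2048; 1941/1024; 971/512; 243/128; 61/32; 31/16; 2 } ⇒ 15523/8192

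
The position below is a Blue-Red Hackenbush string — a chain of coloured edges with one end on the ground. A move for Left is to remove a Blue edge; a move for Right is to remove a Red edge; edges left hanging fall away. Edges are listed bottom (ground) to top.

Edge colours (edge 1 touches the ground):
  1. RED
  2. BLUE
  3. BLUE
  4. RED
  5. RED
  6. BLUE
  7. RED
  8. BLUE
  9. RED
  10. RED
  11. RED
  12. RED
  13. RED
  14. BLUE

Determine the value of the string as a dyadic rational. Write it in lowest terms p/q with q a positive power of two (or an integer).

Prefix values for RED BLUE BLUE RED RED BLUE RED BLUE RED RED RED RED RED BLUE via {L|R} + simplicity:
v(R) = { ∅ | 0 } ⇒ -1
v(RB) = { -1 | 0 } ⇒ -1/2
v(RBB) = { -1; -1/2 | 0 } ⇒ -1/4
v(RBBR) = { -1; -1/2 | -1/4; 0 } ⇒ -3/8
v(RBBRR) = { -1; -1/2 | -3/8; -1/4; 0 } ⇒ -7/16
v(RBBRRB) = { -1; -1/2; -7/16 | -3/8; -1/4; 0 } ⇒ -13/32
v(RBBRRBR) = { -1; -1/2; -7/16 | -13/32; -3/8; -1/4; 0 } ⇒ -27/64
v(RBBRRBRB) = { -1; -1/2; -7/16; -27/64 | -13/32; -3/8; -1/4; 0 } ⇒ -53/128
v(RBBRRBRBR) = { -1; -1/2; -7/16; -27/64 | -53/128; -13/32; -3/8; -1/4; 0 } ⇒ -107/256
v(RBBRRBRBRR) = { -1; -1/2; -7/16; -27/64 | -107/256; -53/128; -13/32; -3/8; -1/4; 0 } ⇒ -215/512
v(RBBRRBRBRRR) = { -1; -1/2; -7/16; -27/64 | -215/512; -107/256; -53/128; -13/32; -3/8; -1/4; 0 } ⇒ -431/1024
v(RBBRRBRBRRRR) = { -1; -1/2; -7/16; -27/64 | -431/1024; -215/512; -107/256; -53/128; -13/32; -3/8; -1/4; 0 } ⇒ -863/2048
v(RBBRRBRBRRRRR) = { -1; -1/2; -7/16; -27/64 | -863/2048; -431/1024; -215/512; -107/256; -53/128; -13/32; -3/8; -1/4; 0 } ⇒ -1727/4096
v(RBBRRBRBRRRRRB) = { -1; -1/2; -7/16; -27/64; -1727/4096 | -863/2048; -431/1024; -215/512; -107/256; -53/128; -13/32; -3/8; -1/4; 0 } ⇒ -3453/8192

-3453/8192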